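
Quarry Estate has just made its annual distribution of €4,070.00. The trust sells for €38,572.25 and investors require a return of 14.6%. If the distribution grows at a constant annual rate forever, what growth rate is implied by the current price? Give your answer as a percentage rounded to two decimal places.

3.66%

P = D₀(1+g)/(r−g) ⇒ P(r−g) = D₀(1+g) ⇒ g(P+D₀) = P·r − D₀
g = (P·r − D₀)/(P + D₀) = (€38,572.25×0.146 − €4,070.00) / (€38,572.25 + €4,070.00) = 0.036620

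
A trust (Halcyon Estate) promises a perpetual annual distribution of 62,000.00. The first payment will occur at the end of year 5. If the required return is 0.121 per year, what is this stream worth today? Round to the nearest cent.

Value at end of year 4: C / r = 62,000.00 / 0.121 = 512,396.6942
Discount to today: PV = 512,396.6942 / (1 + 0.121)^4 = 512,396.6942 / 1.579147 = 324,476.96

324476.96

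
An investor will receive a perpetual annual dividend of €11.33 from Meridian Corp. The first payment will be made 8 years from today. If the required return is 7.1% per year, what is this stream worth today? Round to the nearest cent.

Value at end of year 7: C / r = €11.33 / 0.071 = €159.5775
Discount to today: PV = €159.5775 / (1 + 0.071)^7 = €159.5775 / 1.616316 = €98.73

€98.73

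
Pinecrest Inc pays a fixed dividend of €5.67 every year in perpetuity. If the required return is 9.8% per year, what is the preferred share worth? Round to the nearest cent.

Level perpetuity: PV = C / r = €5.67 / 0.098 = €57.86

€57.86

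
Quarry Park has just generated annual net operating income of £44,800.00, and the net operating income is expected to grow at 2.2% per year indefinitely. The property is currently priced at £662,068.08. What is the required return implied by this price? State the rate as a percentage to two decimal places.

9.12%

D₁ = £44,800.00 × 1.022 = £45,785.6000
P = D₁/(r − g) ⇒ r = D₁/P + g = £45,785.6000/£662,068.08 + 0.022 = 0.069155 + 0.022 = 0.091155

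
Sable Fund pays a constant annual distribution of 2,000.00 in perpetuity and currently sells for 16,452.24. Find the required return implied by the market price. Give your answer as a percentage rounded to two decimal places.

12.16%

P = C/r ⇒ r = C/P = 2,000.00/16,452.24 = 0.121564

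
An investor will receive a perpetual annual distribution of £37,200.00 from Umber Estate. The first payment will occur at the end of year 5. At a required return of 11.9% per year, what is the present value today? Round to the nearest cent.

Value at end of year 4: C / r = £37,200.00 / 0.119 = £312,605.0420
Discount to today: PV = £312,605.0420 / (1 + 0.119)^4 = £312,605.0420 / 1.567907 = £199,377.26

£199377.26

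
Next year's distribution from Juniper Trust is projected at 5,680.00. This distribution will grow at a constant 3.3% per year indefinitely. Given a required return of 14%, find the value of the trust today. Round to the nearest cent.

53084.11

Growing perpetuity: P = D₁ / (r − g) = 5,680.0000 / (0.14 − 0.033) = 53,084.11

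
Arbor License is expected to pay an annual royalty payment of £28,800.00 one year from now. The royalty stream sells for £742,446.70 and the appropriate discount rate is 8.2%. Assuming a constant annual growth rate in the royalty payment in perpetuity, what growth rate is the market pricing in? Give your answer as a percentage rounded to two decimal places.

4.32%

P = D₁/(r−g) ⇒ g = r − D₁/P = 0.082 − £28,800.00/£742,446.70 = 0.043209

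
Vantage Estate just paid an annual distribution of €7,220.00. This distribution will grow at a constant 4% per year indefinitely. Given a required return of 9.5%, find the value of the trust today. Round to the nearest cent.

D₁ = D₀ × (1 + g) = €7,220.00 × 1.04 = €7,508.8000
Growing perpetuity: P = D₁ / (r − g) = €7,508.8000 / (0.095 − 0.04) = €136,523.64

€136523.64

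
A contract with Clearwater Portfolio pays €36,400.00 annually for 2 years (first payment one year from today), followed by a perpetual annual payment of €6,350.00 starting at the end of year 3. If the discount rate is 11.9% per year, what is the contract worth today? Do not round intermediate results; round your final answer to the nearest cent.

PV of 2-year annuity: €36,400.00 × [1 − (1+0.119)^−2] / 0.119 = 61598.78802
Perpetuity value at year 2: €6,350.00 / 0.119 = 53361.34454
PV of perpetuity: 53361.34454 / (1+0.119)^2 = 42615.40212
Total PV = 61598.78802 + 42615.40212 = 104214.19014

€104214.19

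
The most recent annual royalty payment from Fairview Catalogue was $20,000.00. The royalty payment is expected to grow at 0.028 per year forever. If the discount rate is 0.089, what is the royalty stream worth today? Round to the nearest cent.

D₁ = D₀ × (1 + g) = $20,000.00 × 1.028 = $20,560.0000
Growing perpetuity: P = D₁ / (r − g) = $20,560.0000 / (0.089 − 0.028) = $337,049.18

$337049.18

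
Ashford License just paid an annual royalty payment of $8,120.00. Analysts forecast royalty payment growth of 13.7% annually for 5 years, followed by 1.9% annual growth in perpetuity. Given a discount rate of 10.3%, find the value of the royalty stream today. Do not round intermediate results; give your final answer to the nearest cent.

$159162.84

D_1 = 9232.44000
D_2 = 10497.28428
D_3 = 11935.41223
D_4 = 13570.56370
D_5 = 15429.73093
Terminal value at year 5: TV = D_5×(1+g_2)/(r−g_2) = 15722.89582/0.084 = 187177.33114
P_0 = D_1/(1+r)^1 + D_2/(1+r)^2 + D_3/(1+r)^3 + D_4/(1+r)^4 + D_5/(1+r)^5 + TV/(1+r)^5
    = 8370.29918 + 8628.31385 + 8894.28182 + 9168.44825 + 9451.06588 + 114650.43014 = 159162.83912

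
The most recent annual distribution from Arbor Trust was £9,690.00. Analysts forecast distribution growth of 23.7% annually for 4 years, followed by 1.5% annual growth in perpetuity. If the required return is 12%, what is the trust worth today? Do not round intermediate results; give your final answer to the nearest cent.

D_1 = 11986.53000
D_2 = 14827.33761
D_3 = 18341.41662
D_4 = 22688.33236
Terminal value at year 4: TV = D_4×(1+g_2)/(r−g_2) = 23028.65735/0.105 = 219320.54618
P_0 = D_1/(1+r)^1 + D_2/(1+r)^2 + D_3/(1+r)^3 + D_4/(1+r)^4 + TV/(1+r)^4
    = 10702.25893 + 11820.26276 + 13055.05807 + 14418.84539 + 139382.17206 = 189378.59721

£189378.60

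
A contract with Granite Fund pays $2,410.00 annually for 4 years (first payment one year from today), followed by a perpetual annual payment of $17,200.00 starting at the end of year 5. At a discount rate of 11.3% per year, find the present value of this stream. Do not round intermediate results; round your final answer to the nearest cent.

$106619.59

PV of 4-year annuity: $2,410.00 × [1 − (1+0.113)^−4] / 0.113 = 7429.25332
Perpetuity value at year 4: $17,200.00 / 0.113 = 152212.38938
PV of perpetuity: 152212.38938 / (1+0.113)^4 = 99190.33250
Total PV = 7429.25332 + 99190.33250 = 106619.58582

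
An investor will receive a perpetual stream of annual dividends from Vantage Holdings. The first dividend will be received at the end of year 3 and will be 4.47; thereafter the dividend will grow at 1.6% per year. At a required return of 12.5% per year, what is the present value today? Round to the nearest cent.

32.40

Value at end of year 2: C₁ / (r − g) = 4.47 / (0.125 − 0.016) = 41.0092
Discount to today: PV = 41.0092 / (1 + 0.125)^2 = 41.0092 / 1.265625 = 32.40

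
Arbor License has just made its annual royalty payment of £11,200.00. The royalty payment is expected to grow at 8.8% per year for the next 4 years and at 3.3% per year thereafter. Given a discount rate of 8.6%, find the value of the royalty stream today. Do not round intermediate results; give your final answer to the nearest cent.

D_1 = 12185.60000
D_2 = 13257.93280
D_3 = 14424.63089
D_4 = 15693.99840
Terminal value at year 4: TV = D_4×(1+g_2)/(r−g_2) = 16211.90035/0.053 = 305884.91230
P_0 = D_1/(1+r)^1 + D_2/(1+r)^2 + D_3/(1+r)^3 + D_4/(1+r)^4 + TV/(1+r)^4
    = 11220.62615 + 11241.29029 + 11261.99248 + 11282.73280 + 219906.84867 = 264913.49039

£264913.49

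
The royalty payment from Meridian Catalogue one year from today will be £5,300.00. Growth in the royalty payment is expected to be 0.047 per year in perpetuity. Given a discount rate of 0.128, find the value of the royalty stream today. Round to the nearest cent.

£65432.10

Growing perpetuity: P = D₁ / (r − g) = £5,300.0000 / (0.128 − 0.047) = £65,432.10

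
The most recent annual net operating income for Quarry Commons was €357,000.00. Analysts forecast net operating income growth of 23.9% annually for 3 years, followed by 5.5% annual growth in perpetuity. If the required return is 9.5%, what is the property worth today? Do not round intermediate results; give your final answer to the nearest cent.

€15018756.94

D_1 = 442323.00000
D_2 = 548038.19700
D_3 = 679019.32608
Terminal value at year 3: TV = D_3×(1+g_2)/(r−g_2) = 716365.38902/0.04 = 17909134.72544
P_0 = D_1/(1+r)^1 + D_2/(1+r)^2 + D_3/(1+r)^3 + TV/(1+r)^3
    = 403947.94521 + 457069.86677 + 517177.68486 + 13640561.43824 = 15018756.93507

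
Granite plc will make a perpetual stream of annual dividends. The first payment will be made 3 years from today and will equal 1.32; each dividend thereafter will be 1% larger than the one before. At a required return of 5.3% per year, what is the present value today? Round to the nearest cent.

Value at end of year 2: C₁ / (r − g) = 1.32 / (0.053 − 0.01) = 30.6977
Discount to today: PV = 30.6977 / (1 + 0.053)^2 = 30.6977 / 1.108809 = 27.69

27.69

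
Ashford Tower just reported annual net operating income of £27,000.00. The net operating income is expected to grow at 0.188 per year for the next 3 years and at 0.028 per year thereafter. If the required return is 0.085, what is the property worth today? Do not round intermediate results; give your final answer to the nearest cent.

£736583.08

D_1 = 32076.00000
D_2 = 38106.28800
D_3 = 45270.27014
Terminal value at year 3: TV = D_3×(1+g_2)/(r−g_2) = 46537.83771/0.057 = 816453.29312
P_0 = D_1/(1+r)^1 + D_2/(1+r)^2 + D_3/(1+r)^3 + TV/(1+r)^3
    = 29563.13364 + 32369.58780 + 35442.46111 + 639207.89518 = 736583.07773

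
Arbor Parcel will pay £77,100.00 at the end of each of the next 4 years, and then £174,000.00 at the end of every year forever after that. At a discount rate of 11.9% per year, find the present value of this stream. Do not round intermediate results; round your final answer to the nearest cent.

£1167244.78

PV of 4-year annuity: £77,100.00 × [1 − (1+0.119)^−4] / 0.119 = 234673.70085
Perpetuity value at year 4: £174,000.00 / 0.119 = 1462184.87395
PV of perpetuity: 1462184.87395 / (1+0.119)^4 = 932571.07436
Total PV = 234673.70085 + 932571.07436 = 1167244.77521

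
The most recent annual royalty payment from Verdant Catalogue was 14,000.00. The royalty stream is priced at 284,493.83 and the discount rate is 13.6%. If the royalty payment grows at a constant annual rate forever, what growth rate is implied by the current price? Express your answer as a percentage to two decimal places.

P = D₀(1+g)/(r−g) ⇒ P(r−g) = D₀(1+g) ⇒ g(P+D₀) = P·r − D₀
g = (P·r − D₀)/(P + D₀) = (284,493.83×0.136 − 14,000.00) / (284,493.83 + 14,000.00) = 0.082719

8.27%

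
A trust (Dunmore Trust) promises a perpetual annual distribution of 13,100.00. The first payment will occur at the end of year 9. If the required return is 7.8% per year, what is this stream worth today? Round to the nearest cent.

92093.00

Value at end of year 8: C / r = 13,100.00 / 0.078 = 167,948.7179
Discount to today: PV = 167,948.7179 / (1 + 0.078)^8 = 167,948.7179 / 1.823686 = 92,093.00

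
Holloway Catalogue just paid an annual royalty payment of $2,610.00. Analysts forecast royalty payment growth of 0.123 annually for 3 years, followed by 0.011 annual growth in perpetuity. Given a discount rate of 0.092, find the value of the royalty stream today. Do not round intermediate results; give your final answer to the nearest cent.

D_1 = 2931.03000
D_2 = 3291.54669
D_3 = 3696.40693
Terminal value at year 3: TV = D_3×(1+g_2)/(r−g_2) = 3737.06741/0.081 = 46136.63468
P_0 = D_1/(1+r)^1 + D_2/(1+r)^2 + D_3/(1+r)^3 + TV/(1+r)^3
    = 2684.09341 + 2760.29020 + 2838.65008 + 35430.55846 = 43713.59214

$43713.59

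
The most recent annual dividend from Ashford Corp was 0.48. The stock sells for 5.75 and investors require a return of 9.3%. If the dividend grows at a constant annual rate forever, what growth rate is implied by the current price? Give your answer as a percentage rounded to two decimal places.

0.88%

P = D₀(1+g)/(r−g) ⇒ P(r−g) = D₀(1+g) ⇒ g(P+D₀) = P·r − D₀
g = (P·r − D₀)/(P + D₀) = (5.75×0.093 − 0.48) / (5.75 + 0.48) = 0.008788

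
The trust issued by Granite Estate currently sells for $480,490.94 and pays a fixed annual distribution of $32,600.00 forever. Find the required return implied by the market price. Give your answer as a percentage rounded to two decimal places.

6.78%

P = C/r ⇒ r = C/P = $32,600.00/$480,490.94 = 0.067847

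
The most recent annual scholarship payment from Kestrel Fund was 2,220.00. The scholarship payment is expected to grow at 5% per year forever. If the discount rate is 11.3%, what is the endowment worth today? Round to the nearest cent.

D₁ = D₀ × (1 + g) = 2,220.00 × 1.05 = 2,331.0000
Growing perpetuity: P = D₁ / (r − g) = 2,331.0000 / (0.113 − 0.05) = 37,000.00

37000.00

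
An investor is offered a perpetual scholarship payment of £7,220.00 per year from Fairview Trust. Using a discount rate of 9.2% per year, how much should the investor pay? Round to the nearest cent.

£78478.26

Level perpetuity: PV = C / r = £7,220.00 / 0.092 = £78,478.26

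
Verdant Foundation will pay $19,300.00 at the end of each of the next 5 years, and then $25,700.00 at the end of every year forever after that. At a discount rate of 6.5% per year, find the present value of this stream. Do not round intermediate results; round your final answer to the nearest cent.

PV of 5-year annuity: $19,300.00 × [1 − (1+0.065)^−5] / 0.065 = 80204.61316
Perpetuity value at year 5: $25,700.00 / 0.065 = 395384.61538
PV of perpetuity: 395384.61538 / (1+0.065)^5 = 288583.65382
Total PV = 80204.61316 + 288583.65382 = 368788.26698

$368788.27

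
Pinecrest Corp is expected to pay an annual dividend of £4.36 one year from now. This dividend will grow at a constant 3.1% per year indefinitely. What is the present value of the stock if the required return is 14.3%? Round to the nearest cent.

£38.93

Growing perpetuity: P = D₁ / (r − g) = £4.3600 / (0.143 − 0.031) = £38.93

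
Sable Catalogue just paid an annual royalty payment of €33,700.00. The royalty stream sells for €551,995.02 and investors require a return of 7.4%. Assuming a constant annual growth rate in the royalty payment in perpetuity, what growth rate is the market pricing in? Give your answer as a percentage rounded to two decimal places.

1.22%

P = D₀(1+g)/(r−g) ⇒ P(r−g) = D₀(1+g) ⇒ g(P+D₀) = P·r − D₀
g = (P·r − D₀)/(P + D₀) = (€551,995.02×0.074 − €33,700.00) / (€551,995.02 + €33,700.00) = 0.012204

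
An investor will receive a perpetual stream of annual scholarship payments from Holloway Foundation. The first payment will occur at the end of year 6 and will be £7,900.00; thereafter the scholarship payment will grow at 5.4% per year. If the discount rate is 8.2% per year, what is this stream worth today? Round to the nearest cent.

£190253.54

Value at end of year 5: C₁ / (r − g) = £7,900.00 / (0.082 − 0.054) = £282,142.8571
Discount to today: PV = £282,142.8571 / (1 + 0.082)^5 = £282,142.8571 / 1.482983 = £190,253.54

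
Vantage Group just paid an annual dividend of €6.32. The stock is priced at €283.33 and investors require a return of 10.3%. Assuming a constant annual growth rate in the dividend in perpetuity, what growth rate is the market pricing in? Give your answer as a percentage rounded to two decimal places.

7.89%

P = D₀(1+g)/(r−g) ⇒ P(r−g) = D₀(1+g) ⇒ g(P+D₀) = P·r − D₀
g = (P·r − D₀)/(P + D₀) = (€283.33×0.103 − €6.32) / (€283.33 + €6.32) = 0.078933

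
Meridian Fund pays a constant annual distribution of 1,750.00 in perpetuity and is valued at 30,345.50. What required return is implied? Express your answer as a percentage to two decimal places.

P = C/r ⇒ r = C/P = 1,750.00/30,345.50 = 0.057669

5.77%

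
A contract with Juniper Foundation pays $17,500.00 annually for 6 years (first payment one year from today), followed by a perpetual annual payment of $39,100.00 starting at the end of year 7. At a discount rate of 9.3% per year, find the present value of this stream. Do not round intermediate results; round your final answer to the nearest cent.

$324394.85

PV of 6-year annuity: $17,500.00 × [1 − (1+0.093)^−6] / 0.093 = 77806.34142
Perpetuity value at year 6: $39,100.00 / 0.093 = 420430.10753
PV of perpetuity: 420430.10753 / (1+0.093)^6 = 246588.51042
Total PV = 77806.34142 + 246588.51042 = 324394.85183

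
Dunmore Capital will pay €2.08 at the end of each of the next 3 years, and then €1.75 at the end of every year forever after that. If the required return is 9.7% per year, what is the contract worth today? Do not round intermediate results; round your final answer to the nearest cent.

PV of 3-year annuity: €2.08 × [1 − (1+0.097)^−3] / 0.097 = 5.20009
Perpetuity value at year 3: €1.75 / 0.097 = 18.04124
PV of perpetuity: 18.04124 / (1+0.097)^3 = 13.66616
Total PV = 5.20009 + 13.66616 = 18.86625

€18.87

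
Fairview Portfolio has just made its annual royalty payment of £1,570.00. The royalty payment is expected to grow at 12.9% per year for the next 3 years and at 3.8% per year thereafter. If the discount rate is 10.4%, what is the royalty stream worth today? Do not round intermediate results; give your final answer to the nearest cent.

D_1 = 1772.53000
D_2 = 2001.18637
D_3 = 2259.33941
Terminal value at year 3: TV = D_3×(1+g_2)/(r−g_2) = 2345.19431/0.066 = 35533.24711
P_0 = D_1/(1+r)^1 + D_2/(1+r)^2 + D_3/(1+r)^3 + TV/(1+r)^3
    = 1605.55254 + 1641.91016 + 1679.09109 + 26407.52356 = 31334.07735

£31334.08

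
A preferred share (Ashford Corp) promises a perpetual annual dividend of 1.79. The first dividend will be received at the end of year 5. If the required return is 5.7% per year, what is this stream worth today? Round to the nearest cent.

25.16

Value at end of year 4: C / r = 1.79 / 0.057 = 31.4035
Discount to today: PV = 31.4035 / (1 + 0.057)^4 = 31.4035 / 1.248245 = 25.16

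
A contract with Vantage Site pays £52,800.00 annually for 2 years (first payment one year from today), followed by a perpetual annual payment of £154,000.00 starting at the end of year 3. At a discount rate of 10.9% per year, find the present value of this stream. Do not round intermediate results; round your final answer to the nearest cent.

PV of 2-year annuity: £52,800.00 × [1 − (1+0.109)^−2] / 0.109 = 90541.44263
Perpetuity value at year 2: £154,000.00 / 0.109 = 1412844.03670
PV of perpetuity: 1412844.03670 / (1+0.109)^2 = 1148764.82903
Total PV = 90541.44263 + 1148764.82903 = 1239306.27166

£1239306.27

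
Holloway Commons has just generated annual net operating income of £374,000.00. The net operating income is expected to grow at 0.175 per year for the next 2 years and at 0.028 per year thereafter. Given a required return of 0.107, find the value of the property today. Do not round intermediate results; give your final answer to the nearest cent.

D_1 = 439450.00000
D_2 = 516353.75000
Terminal value at year 2: TV = D_2×(1+g_2)/(r−g_2) = 530811.65500/0.079 = 6719134.87342
P_0 = D_1/(1+r)^1 + D_2/(1+r)^2 + TV/(1+r)^2
    = 396973.80307 + 421358.82440 + 5482998.37318 = 6301331.00065

£6301331.00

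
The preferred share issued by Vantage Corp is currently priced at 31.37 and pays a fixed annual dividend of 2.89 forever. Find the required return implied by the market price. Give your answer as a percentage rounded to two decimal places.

9.21%

P = C/r ⇒ r = C/P = 2.89/31.37 = 0.092126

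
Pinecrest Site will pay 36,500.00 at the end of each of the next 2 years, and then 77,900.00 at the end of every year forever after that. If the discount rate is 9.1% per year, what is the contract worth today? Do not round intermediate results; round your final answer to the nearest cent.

PV of 2-year annuity: 36,500.00 × [1 − (1+0.091)^−2] / 0.091 = 64120.57321
Perpetuity value at year 2: 77,900.00 / 0.091 = 856043.95604
PV of perpetuity: 856043.95604 / (1+0.091)^2 = 719194.84226
Total PV = 64120.57321 + 719194.84226 = 783315.41547

783315.42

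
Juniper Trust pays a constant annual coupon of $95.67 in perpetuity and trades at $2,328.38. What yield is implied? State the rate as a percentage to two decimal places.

P = C/r ⇒ r = C/P = $95.67/$2,328.38 = 0.041089

4.11%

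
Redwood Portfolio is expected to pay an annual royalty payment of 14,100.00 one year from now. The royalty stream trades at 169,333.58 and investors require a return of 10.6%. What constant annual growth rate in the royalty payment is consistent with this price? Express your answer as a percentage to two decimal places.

2.27%

P = D₁/(r−g) ⇒ g = r − D₁/P = 0.106 − 14,100.00/169,333.58 = 0.022732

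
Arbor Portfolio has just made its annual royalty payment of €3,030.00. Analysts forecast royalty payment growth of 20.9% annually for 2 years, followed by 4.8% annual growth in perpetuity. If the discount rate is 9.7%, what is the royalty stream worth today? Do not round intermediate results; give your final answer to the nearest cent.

€85732.77

D_1 = 3663.27000
D_2 = 4428.89343
Terminal value at year 2: TV = D_2×(1+g_2)/(r−g_2) = 4641.48031/0.049 = 94724.08805
P_0 = D_1/(1+r)^1 + D_2/(1+r)^2 + TV/(1+r)^2
    = 3339.35278 + 3680.28944 + 78713.12916 = 85732.77138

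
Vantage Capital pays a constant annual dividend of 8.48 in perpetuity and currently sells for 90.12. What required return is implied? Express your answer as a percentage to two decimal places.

P = C/r ⇒ r = C/P = 8.48/90.12 = 0.094097

9.41%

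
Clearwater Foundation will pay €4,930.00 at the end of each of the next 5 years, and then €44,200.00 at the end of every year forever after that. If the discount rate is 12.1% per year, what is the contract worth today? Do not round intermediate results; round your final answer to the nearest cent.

€224079.68

PV of 5-year annuity: €4,930.00 × [1 − (1+0.121)^−5] / 0.121 = 17727.60890
Perpetuity value at year 5: €44,200.00 / 0.121 = 365289.25620
PV of perpetuity: 365289.25620 / (1+0.121)^5 = 206352.07297
Total PV = 17727.60890 + 206352.07297 = 224079.68186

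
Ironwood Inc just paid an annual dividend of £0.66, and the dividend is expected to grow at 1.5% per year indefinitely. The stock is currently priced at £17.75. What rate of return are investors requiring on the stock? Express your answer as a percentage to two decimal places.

5.27%

D₁ = £0.66 × 1.015 = £0.6699
P = D₁/(r − g) ⇒ r = D₁/P + g = £0.6699/£17.75 + 0.015 = 0.037741 + 0.015 = 0.052741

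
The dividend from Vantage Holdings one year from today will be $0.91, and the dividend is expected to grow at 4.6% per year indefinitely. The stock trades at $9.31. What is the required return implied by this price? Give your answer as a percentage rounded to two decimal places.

14.37%

P = D₁/(r − g) ⇒ r = D₁/P + g = $0.9100/$9.31 + 0.046 = 0.097744 + 0.046 = 0.143744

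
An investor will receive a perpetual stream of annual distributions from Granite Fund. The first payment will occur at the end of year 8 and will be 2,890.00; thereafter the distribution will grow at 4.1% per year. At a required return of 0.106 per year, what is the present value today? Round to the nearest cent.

Value at end of year 7: C₁ / (r − g) = 2,890.00 / (0.106 − 0.041) = 44,461.5385
Discount to today: PV = 44,461.5385 / (1 + 0.106)^7 = 44,461.5385 / 2.024351 = 21,963.35

21963.35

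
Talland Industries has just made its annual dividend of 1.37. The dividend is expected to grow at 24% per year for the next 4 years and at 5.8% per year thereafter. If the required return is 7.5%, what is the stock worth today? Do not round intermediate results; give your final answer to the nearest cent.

158.87

D_1 = 1.69880
D_2 = 2.10651
D_3 = 2.61207
D_4 = 3.23897
Terminal value at year 4: TV = D_4×(1+g_2)/(r−g_2) = 3.42683/0.017 = 201.57843
P_0 = D_1/(1+r)^1 + D_2/(1+r)^2 + D_3/(1+r)^3 + D_4/(1+r)^4 + TV/(1+r)^4
    = 1.58028 + 1.82283 + 2.10262 + 2.42534 + 150.94203 = 158.87311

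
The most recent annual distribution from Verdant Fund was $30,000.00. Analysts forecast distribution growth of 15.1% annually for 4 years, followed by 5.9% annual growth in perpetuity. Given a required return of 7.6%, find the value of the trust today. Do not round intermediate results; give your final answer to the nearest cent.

D_1 = 34530.00000
D_2 = 39744.03000
D_3 = 45745.37853
D_4 = 52652.93069
Terminal value at year 4: TV = D_4×(1+g_2)/(r−g_2) = 55759.45360/0.017 = 3279967.85874
P_0 = D_1/(1+r)^1 + D_2/(1+r)^2 + D_3/(1+r)^3 + D_4/(1+r)^4 + TV/(1+r)^4
    = 32091.07807 + 34327.90972 + 36720.65435 + 39280.17952 + 2446924.12403 = 2589343.94568

$2589343.95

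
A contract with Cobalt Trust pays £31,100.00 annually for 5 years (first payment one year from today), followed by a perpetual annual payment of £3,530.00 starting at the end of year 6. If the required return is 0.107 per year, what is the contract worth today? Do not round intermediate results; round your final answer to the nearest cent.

£135660.21

PV of 5-year annuity: £31,100.00 × [1 − (1+0.107)^−5] / 0.107 = 115815.12787
Perpetuity value at year 5: £3,530.00 / 0.107 = 32990.65421
PV of perpetuity: 32990.65421 / (1+0.107)^5 = 19845.07860
Total PV = 115815.12787 + 19845.07860 = 135660.20647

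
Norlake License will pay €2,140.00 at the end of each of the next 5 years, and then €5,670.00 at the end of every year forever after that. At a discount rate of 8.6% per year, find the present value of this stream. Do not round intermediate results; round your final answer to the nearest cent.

PV of 5-year annuity: €2,140.00 × [1 − (1+0.086)^−5] / 0.086 = 8410.96757
Perpetuity value at year 5: €5,670.00 / 0.086 = 65930.23256
PV of perpetuity: 65930.23256 / (1+0.086)^5 = 43645.09884
Total PV = 8410.96757 + 43645.09884 = 52056.06642

€52056.07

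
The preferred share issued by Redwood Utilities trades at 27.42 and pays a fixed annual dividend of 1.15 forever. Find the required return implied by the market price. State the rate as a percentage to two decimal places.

4.19%

P = C/r ⇒ r = C/P = 1.15/27.42 = 0.041940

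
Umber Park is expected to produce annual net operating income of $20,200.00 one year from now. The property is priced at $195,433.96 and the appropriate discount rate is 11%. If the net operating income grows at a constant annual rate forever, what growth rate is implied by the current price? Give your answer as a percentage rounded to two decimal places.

0.66%

P = D₁/(r−g) ⇒ g = r − D₁/P = 0.11 − $20,200.00/$195,433.96 = 0.006640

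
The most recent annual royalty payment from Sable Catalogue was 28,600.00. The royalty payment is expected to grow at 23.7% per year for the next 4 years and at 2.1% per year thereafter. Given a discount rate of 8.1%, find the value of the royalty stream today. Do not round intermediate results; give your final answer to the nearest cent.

996552.37

D_1 = 35378.20000
D_2 = 43762.83340
D_3 = 54134.62492
D_4 = 66964.53102
Terminal value at year 4: TV = D_4×(1+g_2)/(r−g_2) = 68370.78617/0.06 = 1139513.10287
P_0 = D_1/(1+r)^1 + D_2/(1+r)^2 + D_3/(1+r)^3 + D_4/(1+r)^4 + TV/(1+r)^4
    = 32727.28955 + 37450.19165 + 42854.65964 + 49039.05085 + 834481.18197 = 996552.37365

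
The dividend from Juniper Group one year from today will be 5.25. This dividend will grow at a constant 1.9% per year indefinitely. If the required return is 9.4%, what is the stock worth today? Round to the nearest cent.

Growing perpetuity: P = D₁ / (r − g) = 5.2500 / (0.094 − 0.019) = 70.00

70.00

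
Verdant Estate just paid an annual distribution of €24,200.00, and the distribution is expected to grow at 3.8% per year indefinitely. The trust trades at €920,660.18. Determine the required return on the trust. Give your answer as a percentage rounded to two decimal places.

D₁ = €24,200.00 × 1.038 = €25,119.6000
P = D₁/(r − g) ⇒ r = D₁/P + g = €25,119.6000/€920,660.18 + 0.038 = 0.027284 + 0.038 = 0.065284

6.53%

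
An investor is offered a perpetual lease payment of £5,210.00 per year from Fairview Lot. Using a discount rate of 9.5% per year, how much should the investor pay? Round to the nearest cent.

Level perpetuity: PV = C / r = £5,210.00 / 0.095 = £54,842.11

£54842.11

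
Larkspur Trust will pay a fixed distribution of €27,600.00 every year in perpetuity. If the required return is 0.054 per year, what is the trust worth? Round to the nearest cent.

Level perpetuity: PV = C / r = €27,600.00 / 0.054 = €511,111.11

€511111.11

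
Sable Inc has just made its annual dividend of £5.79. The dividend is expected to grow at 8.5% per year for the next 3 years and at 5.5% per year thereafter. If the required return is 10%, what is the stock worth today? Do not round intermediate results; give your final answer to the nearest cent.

D_1 = 6.28215
D_2 = 6.81613
D_3 = 7.39550
Terminal value at year 3: TV = D_3×(1+g_2)/(r−g_2) = 7.80226/0.045 = 173.38348
P_0 = D_1/(1+r)^1 + D_2/(1+r)^2 + D_3/(1+r)^3 + TV/(1+r)^3
    = 5.71105 + 5.63317 + 5.55635 + 130.26558 = 147.16614

£147.17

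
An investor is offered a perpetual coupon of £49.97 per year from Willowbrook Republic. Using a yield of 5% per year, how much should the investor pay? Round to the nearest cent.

£999.40

Level perpetuity: PV = C / r = £49.97 / 0.05 = £999.40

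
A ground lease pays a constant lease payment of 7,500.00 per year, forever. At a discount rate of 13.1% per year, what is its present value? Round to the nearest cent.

57251.91

Level perpetuity: PV = C / r = 7,500.00 / 0.131 = 57,251.91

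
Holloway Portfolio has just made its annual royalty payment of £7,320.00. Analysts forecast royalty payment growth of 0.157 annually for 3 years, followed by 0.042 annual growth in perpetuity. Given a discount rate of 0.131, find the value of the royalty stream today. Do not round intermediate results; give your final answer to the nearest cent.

D_1 = 8469.24000
D_2 = 9798.91068
D_3 = 11337.33966
Terminal value at year 3: TV = D_3×(1+g_2)/(r−g_2) = 11813.50792/0.089 = 132736.04407
P_0 = D_1/(1+r)^1 + D_2/(1+r)^2 + D_3/(1+r)^3 + TV/(1+r)^3
    = 7488.27586 + 7660.42013 + 7836.52175 + 91748.94000 = 114734.15775

£114734.16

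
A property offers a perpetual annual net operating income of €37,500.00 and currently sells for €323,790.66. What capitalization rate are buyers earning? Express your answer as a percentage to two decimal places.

P = C/r ⇒ r = C/P = €37,500.00/€323,790.66 = 0.115816

11.58%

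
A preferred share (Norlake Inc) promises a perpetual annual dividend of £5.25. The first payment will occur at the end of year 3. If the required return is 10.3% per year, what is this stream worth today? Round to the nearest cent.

£41.90

Value at end of year 2: C / r = £5.25 / 0.103 = £50.9709
Discount to today: PV = £50.9709 / (1 + 0.103)^2 = £50.9709 / 1.216609 = £41.90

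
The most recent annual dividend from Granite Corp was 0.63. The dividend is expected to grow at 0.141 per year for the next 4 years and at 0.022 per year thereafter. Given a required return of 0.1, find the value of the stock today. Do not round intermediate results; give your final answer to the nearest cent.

D_1 = 0.71883
D_2 = 0.82019
D_3 = 0.93583
D_4 = 1.06778
Terminal value at year 4: TV = D_4×(1+g_2)/(r−g_2) = 1.09127/0.078 = 13.99070
P_0 = D_1/(1+r)^1 + D_2/(1+r)^2 + D_3/(1+r)^3 + D_4/(1+r)^4 + TV/(1+r)^4
    = 0.65348 + 0.67784 + 0.70310 + 0.72931 + 9.55584 = 12.31957

12.32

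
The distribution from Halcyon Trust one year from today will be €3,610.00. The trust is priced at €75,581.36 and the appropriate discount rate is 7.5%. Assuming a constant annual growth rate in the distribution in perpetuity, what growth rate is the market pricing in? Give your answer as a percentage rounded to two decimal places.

2.72%

P = D₁/(r−g) ⇒ g = r − D₁/P = 0.075 − €3,610.00/€75,581.36 = 0.027237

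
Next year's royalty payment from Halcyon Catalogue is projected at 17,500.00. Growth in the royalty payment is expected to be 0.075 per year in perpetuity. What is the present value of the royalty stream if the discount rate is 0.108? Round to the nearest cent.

Growing perpetuity: P = D₁ / (r − g) = 17,500.0000 / (0.108 − 0.075) = 530,303.03

530303.03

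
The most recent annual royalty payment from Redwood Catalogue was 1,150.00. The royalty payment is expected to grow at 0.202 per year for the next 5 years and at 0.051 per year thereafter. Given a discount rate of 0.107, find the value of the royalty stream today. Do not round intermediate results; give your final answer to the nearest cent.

D_1 = 1382.30000
D_2 = 1661.52460
D_3 = 1997.15257
D_4 = 2400.57739
D_5 = 2885.49402
Terminal value at year 5: TV = D_5×(1+g_2)/(r−g_2) = 3032.65422/0.056 = 54154.53957
P_0 = D_1/(1+r)^1 + D_2/(1+r)^2 + D_3/(1+r)^3 + D_4/(1+r)^4 + D_5/(1+r)^5 + TV/(1+r)^5
    = 1248.69015 + 1355.84965 + 1472.20531 + 1598.54633 + 1735.72962 + 32575.92552 = 39986.94658

39986.95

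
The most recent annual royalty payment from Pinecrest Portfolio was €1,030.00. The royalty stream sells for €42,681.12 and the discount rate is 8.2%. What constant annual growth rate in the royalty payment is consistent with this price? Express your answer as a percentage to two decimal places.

P = D₀(1+g)/(r−g) ⇒ P(r−g) = D₀(1+g) ⇒ g(P+D₀) = P·r − D₀
g = (P·r − D₀)/(P + D₀) = (€42,681.12×0.082 − €1,030.00) / (€42,681.12 + €1,030.00) = 0.056504

5.65%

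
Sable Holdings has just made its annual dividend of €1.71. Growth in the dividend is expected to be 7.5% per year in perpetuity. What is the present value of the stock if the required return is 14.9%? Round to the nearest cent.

€24.84

D₁ = D₀ × (1 + g) = €1.71 × 1.075 = €1.8383
Growing perpetuity: P = D₁ / (r − g) = €1.8383 / (0.149 − 0.075) = €24.84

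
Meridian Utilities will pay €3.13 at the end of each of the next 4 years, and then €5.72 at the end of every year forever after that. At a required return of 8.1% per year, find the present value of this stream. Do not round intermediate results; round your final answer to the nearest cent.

€62.06

PV of 4-year annuity: €3.13 × [1 − (1+0.081)^−4] / 0.081 = 10.34392
Perpetuity value at year 4: €5.72 / 0.081 = 70.61728
PV of perpetuity: 70.61728 / (1+0.081)^4 = 51.71401
Total PV = 10.34392 + 51.71401 = 62.05794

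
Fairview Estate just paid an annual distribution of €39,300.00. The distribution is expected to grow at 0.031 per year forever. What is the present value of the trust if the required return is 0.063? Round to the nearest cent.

D₁ = D₀ × (1 + g) = €39,300.00 × 1.031 = €40,518.3000
Growing perpetuity: P = D₁ / (r − g) = €40,518.3000 / (0.063 − 0.031) = €1,266,196.88

€1266196.88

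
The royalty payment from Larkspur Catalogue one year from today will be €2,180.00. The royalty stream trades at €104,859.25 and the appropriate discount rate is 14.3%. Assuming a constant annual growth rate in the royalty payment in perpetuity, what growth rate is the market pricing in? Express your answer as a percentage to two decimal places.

P = D₁/(r−g) ⇒ g = r − D₁/P = 0.143 − €2,180.00/€104,859.25 = 0.122210

12.22%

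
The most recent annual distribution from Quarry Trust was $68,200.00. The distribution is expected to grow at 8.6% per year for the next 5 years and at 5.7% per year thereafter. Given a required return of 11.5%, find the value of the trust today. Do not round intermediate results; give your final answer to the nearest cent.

$1404744.84

D_1 = 74065.20000
D_2 = 80434.80720
D_3 = 87352.20062
D_4 = 94864.48987
D_5 = 103022.83600
Terminal value at year 5: TV = D_5×(1+g_2)/(r−g_2) = 108895.13765/0.058 = 1877502.37334
P_0 = D_1/(1+r)^1 + D_2/(1+r)^2 + D_3/(1+r)^3 + D_4/(1+r)^4 + D_5/(1+r)^5 + TV/(1+r)^5
    = 66426.18834 + 64698.51169 + 63015.77013 + 61376.79495 + 59780.44781 + 1089447.12653 = 1404744.83945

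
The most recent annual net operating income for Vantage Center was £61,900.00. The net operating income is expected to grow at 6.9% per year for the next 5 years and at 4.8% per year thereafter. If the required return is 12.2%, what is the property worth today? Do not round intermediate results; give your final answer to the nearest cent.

£956553.94

D_1 = 66171.10000
D_2 = 70736.90590
D_3 = 75617.75241
D_4 = 80835.37732
D_5 = 86413.01836
Terminal value at year 5: TV = D_5×(1+g_2)/(r−g_2) = 90560.84324/0.074 = 1223795.17891
P_0 = D_1/(1+r)^1 + D_2/(1+r)^2 + D_3/(1+r)^3 + D_4/(1+r)^4 + D_5/(1+r)^5 + TV/(1+r)^5
    = 58976.02496 + 56190.16994 + 53535.91058 + 51007.03067 + 48597.60765 + 688247.20024 = 956553.94404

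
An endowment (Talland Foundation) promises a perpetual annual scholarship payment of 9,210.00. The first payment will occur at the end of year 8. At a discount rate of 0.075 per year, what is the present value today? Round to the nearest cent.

Value at end of year 7: C / r = 9,210.00 / 0.075 = 122,800.0000
Discount to today: PV = 122,800.0000 / (1 + 0.075)^7 = 122,800.0000 / 1.659049 = 74,018.30

74018.30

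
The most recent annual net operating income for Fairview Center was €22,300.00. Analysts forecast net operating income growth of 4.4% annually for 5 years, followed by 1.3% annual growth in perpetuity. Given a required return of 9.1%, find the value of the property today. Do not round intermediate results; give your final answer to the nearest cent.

€330271.09

D_1 = 23281.20000
D_2 = 24305.57280
D_3 = 25375.01800
D_4 = 26491.51880
D_5 = 27657.14562
Terminal value at year 5: TV = D_5×(1+g_2)/(r−g_2) = 28016.68852/0.078 = 359188.31430
P_0 = D_1/(1+r)^1 + D_2/(1+r)^2 + D_3/(1+r)^3 + D_4/(1+r)^4 + D_5/(1+r)^5 + TV/(1+r)^5
    = 21339.32172 + 20420.02922 + 19540.33960 + 18698.54679 + 17893.01819 + 232379.83880 = 330271.09432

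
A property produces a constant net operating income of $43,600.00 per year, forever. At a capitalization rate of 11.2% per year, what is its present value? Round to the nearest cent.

$389285.71

Level perpetuity: PV = C / r = $43,600.00 / 0.112 = $389,285.71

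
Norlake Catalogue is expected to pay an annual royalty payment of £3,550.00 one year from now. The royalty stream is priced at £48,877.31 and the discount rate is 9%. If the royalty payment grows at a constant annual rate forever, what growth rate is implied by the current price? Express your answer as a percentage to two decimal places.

P = D₁/(r−g) ⇒ g = r − D₁/P = 0.09 − £3,550.00/£48,877.31 = 0.017369

1.74%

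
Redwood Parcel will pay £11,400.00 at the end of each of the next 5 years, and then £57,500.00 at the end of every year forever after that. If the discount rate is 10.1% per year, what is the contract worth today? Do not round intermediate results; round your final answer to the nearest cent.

£394997.19

PV of 5-year annuity: £11,400.00 × [1 − (1+0.101)^−5] / 0.101 = 43104.79571
Perpetuity value at year 5: £57,500.00 / 0.101 = 569306.93069
PV of perpetuity: 569306.93069 / (1+0.101)^5 = 351892.39092
Total PV = 43104.79571 + 351892.39092 = 394997.18663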